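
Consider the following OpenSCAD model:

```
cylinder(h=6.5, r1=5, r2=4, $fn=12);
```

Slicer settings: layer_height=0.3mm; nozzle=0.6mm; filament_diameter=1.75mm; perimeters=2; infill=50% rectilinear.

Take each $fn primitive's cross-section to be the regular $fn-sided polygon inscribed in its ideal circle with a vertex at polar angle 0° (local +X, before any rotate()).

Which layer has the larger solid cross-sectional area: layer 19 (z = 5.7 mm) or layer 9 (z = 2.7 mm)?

Layer 19 (z = 5.7): the cone (r1=5→r2=4) has section circumradius 4.123 here — a regular 12-gon (area = (12/2)·4.123²·sin(360°/12) = 51.00 mm²). So its area = 51.00 mm². Layer 9 (z = 2.7): the cone contributes a regular 12-gon of circumradius 4.585 (interpolated between r1=5 and r2=4 at t=0.415) (area = (12/2)·4.585²·sin(360°/12) = 63.06 mm²). So its area = 63.06 mm². Layer 9 is larger (63.06 vs 51.00 mm²).

layer 9 (z = 2.7 mm)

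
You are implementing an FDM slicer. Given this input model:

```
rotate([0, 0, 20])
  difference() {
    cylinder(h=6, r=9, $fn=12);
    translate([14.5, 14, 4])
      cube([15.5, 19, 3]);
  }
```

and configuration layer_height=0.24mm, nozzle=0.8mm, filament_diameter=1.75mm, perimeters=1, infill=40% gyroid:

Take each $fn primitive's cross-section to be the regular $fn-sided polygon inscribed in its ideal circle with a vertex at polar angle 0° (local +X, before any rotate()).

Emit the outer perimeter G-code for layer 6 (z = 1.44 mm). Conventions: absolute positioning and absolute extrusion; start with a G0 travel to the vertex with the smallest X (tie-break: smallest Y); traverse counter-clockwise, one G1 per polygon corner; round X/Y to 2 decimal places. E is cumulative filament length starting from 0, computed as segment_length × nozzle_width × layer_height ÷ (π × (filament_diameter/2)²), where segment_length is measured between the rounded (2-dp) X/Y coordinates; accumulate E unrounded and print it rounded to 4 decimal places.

G0 X-8.86 Y1.56 Z1.44
G1 X-8.46 Y-3.08 E0.3718
G1 X-5.79 Y-6.89 E0.7431
G1 X-1.56 Y-8.86 E1.1156
G1 X3.08 Y-8.46 E1.4874
G1 X6.89 Y-5.79 E1.8587
G1 X8.86 Y-1.56 E2.2312
G1 X8.46 Y3.08 E2.6030
G1 X5.79 Y6.89 E2.9744
G1 X1.56 Y8.86 E3.3468
G1 X-3.08 Y8.46 E3.7186
G1 X-6.89 Y5.79 E4.0900
G1 X-8.86 Y1.56 E4.4625

At z = 1.44 mm: the r=9 cylinder gives a regular 12-gon of circumradius 9 (constant along its height); the cube at (14.5, 14) is not intersected at this z (z outside [4, 7]); Taking the first minus the rest: none of the subtracted shapes is present at this height, so the r=9 cylinder is unchanged — 1 connected region; (whole slice rotated 20° about Z — lengths, areas and connectivity unchanged). The outline is a single polygon with 12 vertices. Extrusion per mm of travel: 0.8 × 0.24 / (π × 0.875²) = 0.079824. Accumulating E over each segment gives final E = 4.4625.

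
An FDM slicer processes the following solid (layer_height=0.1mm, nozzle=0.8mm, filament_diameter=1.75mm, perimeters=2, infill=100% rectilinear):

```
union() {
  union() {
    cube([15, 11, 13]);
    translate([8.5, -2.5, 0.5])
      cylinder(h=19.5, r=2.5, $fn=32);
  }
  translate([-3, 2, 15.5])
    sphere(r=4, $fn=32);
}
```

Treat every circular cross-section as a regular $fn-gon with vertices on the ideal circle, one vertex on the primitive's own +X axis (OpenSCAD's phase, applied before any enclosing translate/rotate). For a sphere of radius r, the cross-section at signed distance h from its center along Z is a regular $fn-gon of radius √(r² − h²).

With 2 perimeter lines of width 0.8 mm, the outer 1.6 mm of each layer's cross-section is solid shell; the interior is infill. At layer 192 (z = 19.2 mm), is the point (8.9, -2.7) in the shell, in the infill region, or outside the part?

At z = 19.2 mm: the cube is not intersected at this z (z outside [0, 13]); the r=2.5 cylinder at (8.5, -2.5) contributes a regular 32-gon of circumradius 2.5; Merging all regions: only the r=2.5 cylinder at (8.5, -2.5) is present, so the union is just that shape — 1 connected region; the r=4 sphere at (-3, 2) contributes a regular 32-gon of circumradius √(4²−3.7²) = 1.520; Taking the union: the 2 present regions are separate (no shared area or edge), so areas and boundary lengths simply add and each stays a separate island — 2 connected regions. Overall, the cross-section has 2 separate islands. The nearest boundary edge runs (10.81, -3.46)→(10.58, -3.89); distance from the point to it = 2.04 mm. (Shell/infill is judged within the island containing the point — the largest one.) The point is inside the cross-section and 2.04 mm from the nearest boundary — more than the 1.6 mm shell width (2 × 0.8), so it's in the infill interior.

infill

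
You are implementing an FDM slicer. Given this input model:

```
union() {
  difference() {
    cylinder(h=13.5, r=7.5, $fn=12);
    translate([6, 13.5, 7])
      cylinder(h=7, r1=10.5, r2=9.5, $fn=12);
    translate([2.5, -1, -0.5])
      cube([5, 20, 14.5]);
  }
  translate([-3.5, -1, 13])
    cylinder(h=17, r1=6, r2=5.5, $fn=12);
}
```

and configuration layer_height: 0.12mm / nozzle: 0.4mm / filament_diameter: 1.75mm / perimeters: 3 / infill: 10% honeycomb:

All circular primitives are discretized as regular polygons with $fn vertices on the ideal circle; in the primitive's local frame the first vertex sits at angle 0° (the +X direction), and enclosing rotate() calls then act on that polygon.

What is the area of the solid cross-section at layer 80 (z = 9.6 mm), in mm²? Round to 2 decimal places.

132.30 mm²

At z = 9.6 mm: the cylinder: section is a regular 12-gon, circumradius r=7.5 (area = (12/2)·7.500²·sin(360°/12) = 168.75 mm²); the cone at (6, 13.5): at t=0.371 of its height the radius interpolates to r₁+(r₂−r₁)t = 10.129, giving a regular 12-gon of that circumradius (area = (12/2)·10.129²·sin(360°/12) = 307.76 mm²); the 5×20 cube at (2.5, -1) contributes its full rectangle (area 100.00 mm²); Taking the first minus the rest: starting from the r=7.5 cylinder (168.75 mm²), the cone at (6, 13.5) partially overlaps it — only the 14.57 mm² overlap (of its 307.76 mm²) is removed, clipping the outline; the 5×20 cube at (2.5, -1) partially overlaps it — only the 21.89 mm² overlap (of its 100.00 mm²) is removed, clipping the outline — area = 132.30 mm²; the cone at (-3.5, -1) does not reach this height (z outside [13, 30]); Taking the union: only the result so far is present, so the union is just that shape — area = 132.30 mm². Overall, the cross-section is a single solid region. Net area = 132.30 mm².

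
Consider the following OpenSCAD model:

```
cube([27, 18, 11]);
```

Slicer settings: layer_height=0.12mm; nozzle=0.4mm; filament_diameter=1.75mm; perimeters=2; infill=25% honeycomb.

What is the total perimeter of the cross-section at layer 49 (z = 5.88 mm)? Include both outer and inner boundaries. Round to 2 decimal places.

90.00 mm

At z = 5.88 mm: the cube (footprint 27×18) is included at this height (perimeter 90.00 mm). Overall, the cross-section is a single solid region. Total boundary length (outer) = 90.00 mm.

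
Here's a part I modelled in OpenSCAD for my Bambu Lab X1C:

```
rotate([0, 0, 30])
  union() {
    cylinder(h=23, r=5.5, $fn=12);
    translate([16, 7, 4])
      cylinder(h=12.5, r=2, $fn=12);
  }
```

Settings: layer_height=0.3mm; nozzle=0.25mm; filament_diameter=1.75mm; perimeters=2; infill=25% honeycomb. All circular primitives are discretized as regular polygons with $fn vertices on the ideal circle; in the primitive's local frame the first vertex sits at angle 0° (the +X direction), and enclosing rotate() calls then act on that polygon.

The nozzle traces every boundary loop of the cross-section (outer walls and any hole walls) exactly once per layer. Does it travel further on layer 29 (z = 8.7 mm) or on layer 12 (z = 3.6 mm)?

Layer 29 (z = 8.7): the r=5.5 cylinder contributes a regular 12-gon of circumradius 5.5 (perimeter = 2·12·5.500·sin(180°/12) = 34.16 mm); the r=2 cylinder at (16, 7) gives a regular 12-gon of circumradius 2 (constant along its height) (perimeter = 2·12·2.000·sin(180°/12) = 12.42 mm); Taking the union: the 2 present regions are separate (no shared area or edge), so areas and boundary lengths simply add and each stays a separate island — boundary = 46.59 mm; (whole slice rotated 30° about Z — lengths, areas and connectivity unchanged). So its perimeter = 46.59 mm. Layer 12 (z = 3.6): the r=5.5 cylinder gives a regular 12-gon of circumradius 5.5 (constant along its height) (perimeter = 2·12·5.500·sin(180°/12) = 34.16 mm); the cylinder at (16, 7) is not intersected at this z (z outside [4, 16.5]); Merging all regions: only the r=5.5 cylinder is present, so the union is just that shape — boundary = 34.16 mm; (rotated 30° about Z; rotation is an isometry so areas/perimeters/island counts are preserved). So its perimeter = 34.16 mm. Layer 29 is larger (46.59 vs 34.16 mm).

layer 29 (z = 8.7 mm)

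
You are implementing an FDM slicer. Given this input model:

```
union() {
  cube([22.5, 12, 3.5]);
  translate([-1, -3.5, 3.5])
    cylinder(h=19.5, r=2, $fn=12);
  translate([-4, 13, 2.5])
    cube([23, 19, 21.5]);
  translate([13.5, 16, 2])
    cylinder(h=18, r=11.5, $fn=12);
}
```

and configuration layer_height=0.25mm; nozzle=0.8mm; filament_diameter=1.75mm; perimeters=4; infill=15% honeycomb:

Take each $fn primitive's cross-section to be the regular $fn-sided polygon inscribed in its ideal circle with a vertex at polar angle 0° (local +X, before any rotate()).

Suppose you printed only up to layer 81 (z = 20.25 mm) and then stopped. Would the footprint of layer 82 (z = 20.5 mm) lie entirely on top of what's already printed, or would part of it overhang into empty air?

entirely on top

Compare the two slices. At z = 20.25: the cube is absent (z outside [0, 3.5]); the r=2 cylinder at (-1, -3.5) contributes a regular 12-gon of circumradius 2 (area = (12/2)·2.000²·sin(360°/12) = 12.00 mm²); the 23×19 cube at (-4, 13) contributes its full rectangle (area 437.00 mm²); the cylinder at (13.5, 16) does not reach this height (z outside [2, 20]); Combining (union): the 2 present regions are separate (no shared area or edge), so areas and boundary lengths simply add and each stays a separate island — area = 449.00 mm². At z = 20.5: the cube does not reach this height (z outside [0, 3.5]); the r=2 cylinder at (-1, -3.5) contributes a regular 12-gon of circumradius 2 (area = (12/2)·2.000²·sin(360°/12) = 12.00 mm²); the cube at (-4, 13) is present — its section is the full 23×19 rectangle (area 437.00 mm²); the cylinder at (13.5, 16) does not reach this height (z outside [2, 20]); Taking the union: the 2 present regions are separate (no shared area or edge), so areas and boundary lengths simply add and each stays a separate island — area = 449.00 mm². Checking containment: the cross-section at z = 20.5 is a subset of the cross-section at z = 20.25.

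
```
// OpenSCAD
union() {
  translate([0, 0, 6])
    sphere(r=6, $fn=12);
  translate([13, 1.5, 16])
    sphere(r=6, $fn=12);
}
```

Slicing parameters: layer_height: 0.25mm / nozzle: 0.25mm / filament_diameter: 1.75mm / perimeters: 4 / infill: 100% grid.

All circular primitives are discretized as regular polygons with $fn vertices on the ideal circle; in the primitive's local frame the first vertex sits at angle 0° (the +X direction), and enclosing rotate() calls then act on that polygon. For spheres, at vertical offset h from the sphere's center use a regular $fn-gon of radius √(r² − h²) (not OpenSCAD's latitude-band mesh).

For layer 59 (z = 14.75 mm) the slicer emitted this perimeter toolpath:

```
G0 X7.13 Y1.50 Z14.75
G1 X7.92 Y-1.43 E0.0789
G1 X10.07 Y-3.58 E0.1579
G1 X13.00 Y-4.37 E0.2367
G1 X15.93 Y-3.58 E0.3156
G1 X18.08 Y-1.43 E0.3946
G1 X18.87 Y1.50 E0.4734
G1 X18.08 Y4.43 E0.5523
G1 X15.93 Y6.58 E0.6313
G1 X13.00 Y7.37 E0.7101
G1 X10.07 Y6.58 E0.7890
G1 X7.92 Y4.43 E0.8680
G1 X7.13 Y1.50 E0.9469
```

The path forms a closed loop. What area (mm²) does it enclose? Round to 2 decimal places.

Apply the shoelace formula to the sequence of (X, Y) vertices; enclosed area = 103.24 mm².

103.24 mm²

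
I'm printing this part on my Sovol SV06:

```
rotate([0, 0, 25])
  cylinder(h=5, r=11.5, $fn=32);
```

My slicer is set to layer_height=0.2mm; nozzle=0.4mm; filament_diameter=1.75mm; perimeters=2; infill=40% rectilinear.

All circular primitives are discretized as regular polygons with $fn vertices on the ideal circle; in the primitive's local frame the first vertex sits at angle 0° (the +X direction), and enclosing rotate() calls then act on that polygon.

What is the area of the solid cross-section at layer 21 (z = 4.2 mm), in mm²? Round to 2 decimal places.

At z = 4.2 mm: the r=11.5 cylinder contributes a regular 32-gon of circumradius 11.5 (area = (32/2)·11.500²·sin(360°/32) = 412.81 mm²); (whole slice rotated 25° about Z — lengths, areas and connectivity unchanged). Overall, the cross-section is a single solid region. Net area = 412.81 mm².

412.81 mm²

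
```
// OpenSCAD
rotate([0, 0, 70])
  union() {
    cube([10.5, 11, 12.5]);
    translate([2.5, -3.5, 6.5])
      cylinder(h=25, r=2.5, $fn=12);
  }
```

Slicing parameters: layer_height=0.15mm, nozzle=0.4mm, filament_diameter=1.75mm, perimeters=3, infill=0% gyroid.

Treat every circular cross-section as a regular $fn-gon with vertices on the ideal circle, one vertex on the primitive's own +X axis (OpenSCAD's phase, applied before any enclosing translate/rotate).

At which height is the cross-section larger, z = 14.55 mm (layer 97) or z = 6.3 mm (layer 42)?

layer 42 (z = 6.3 mm)

Layer 97 (z = 14.55): the cube is not intersected at this z (z outside [0, 12.5]); the cylinder at (2.5, -3.5): section is a regular 12-gon, circumradius r=2.5 (area = (12/2)·2.500²·sin(360°/12) = 18.75 mm²); Taking the union: only the r=2.5 cylinder at (2.5, -3.5) is present, so the union is just that shape — area = 18.75 mm²; (rotated 70° about Z; rotation is an isometry so areas/perimeters/island counts are preserved). So its area = 18.75 mm². Layer 42 (z = 6.3): the 10.5×11 cube contributes its full rectangle (area 115.50 mm²); the cylinder at (2.5, -3.5) is absent (z outside [6.5, 31.5]); Combining (union): only the 10.5×11 cube is present, so the union is just that shape — area = 115.50 mm²; (whole slice rotated 70° about Z — lengths, areas and connectivity unchanged). So its area = 115.50 mm². Layer 42 is larger (115.50 vs 18.75 mm²).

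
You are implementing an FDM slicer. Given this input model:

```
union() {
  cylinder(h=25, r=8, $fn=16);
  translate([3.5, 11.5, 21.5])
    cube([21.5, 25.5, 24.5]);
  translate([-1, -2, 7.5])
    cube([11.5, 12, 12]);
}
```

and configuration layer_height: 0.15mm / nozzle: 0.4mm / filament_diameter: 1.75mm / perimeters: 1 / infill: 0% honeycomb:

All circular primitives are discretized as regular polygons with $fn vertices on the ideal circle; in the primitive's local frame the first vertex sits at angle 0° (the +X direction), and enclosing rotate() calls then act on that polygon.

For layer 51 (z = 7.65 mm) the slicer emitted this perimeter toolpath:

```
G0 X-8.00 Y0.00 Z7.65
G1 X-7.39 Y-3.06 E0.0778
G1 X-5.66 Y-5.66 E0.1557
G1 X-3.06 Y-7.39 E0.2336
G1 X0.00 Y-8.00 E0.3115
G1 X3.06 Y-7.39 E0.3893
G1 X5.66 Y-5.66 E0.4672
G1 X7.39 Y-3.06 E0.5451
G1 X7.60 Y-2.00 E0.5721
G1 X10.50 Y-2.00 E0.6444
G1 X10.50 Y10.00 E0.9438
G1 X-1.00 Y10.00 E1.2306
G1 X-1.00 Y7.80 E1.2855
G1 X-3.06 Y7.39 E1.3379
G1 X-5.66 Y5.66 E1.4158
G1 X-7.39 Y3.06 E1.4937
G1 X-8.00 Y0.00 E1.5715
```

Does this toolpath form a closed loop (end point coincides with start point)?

Start point (G0): (-8.00, 0.00). End point (last G1): the path returns to the start — closed.

yes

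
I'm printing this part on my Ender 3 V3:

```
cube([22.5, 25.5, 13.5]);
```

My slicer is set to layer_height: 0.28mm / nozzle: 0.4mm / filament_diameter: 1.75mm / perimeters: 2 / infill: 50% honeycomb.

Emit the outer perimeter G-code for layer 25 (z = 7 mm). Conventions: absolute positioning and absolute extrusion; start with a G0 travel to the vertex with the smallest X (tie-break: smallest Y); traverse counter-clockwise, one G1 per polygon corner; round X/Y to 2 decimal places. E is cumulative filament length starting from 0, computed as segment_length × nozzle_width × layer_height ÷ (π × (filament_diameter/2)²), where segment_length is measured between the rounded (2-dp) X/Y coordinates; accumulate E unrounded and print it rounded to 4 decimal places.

G0 X0.00 Y0.00 Z7.00
G1 X22.50 Y0.00 E1.0477
G1 X22.50 Y25.50 E2.2351
G1 X0.00 Y25.50 E3.2828
G1 X0.00 Y0.00 E4.4702

At z = 7 mm: the 22.5×25.5 cube contributes its full rectangle. The outline is a single polygon with 4 vertices. Extrusion per mm of travel: 0.4 × 0.28 / (π × 0.875²) = 0.046564. Accumulating E over each segment gives final E = 4.4702.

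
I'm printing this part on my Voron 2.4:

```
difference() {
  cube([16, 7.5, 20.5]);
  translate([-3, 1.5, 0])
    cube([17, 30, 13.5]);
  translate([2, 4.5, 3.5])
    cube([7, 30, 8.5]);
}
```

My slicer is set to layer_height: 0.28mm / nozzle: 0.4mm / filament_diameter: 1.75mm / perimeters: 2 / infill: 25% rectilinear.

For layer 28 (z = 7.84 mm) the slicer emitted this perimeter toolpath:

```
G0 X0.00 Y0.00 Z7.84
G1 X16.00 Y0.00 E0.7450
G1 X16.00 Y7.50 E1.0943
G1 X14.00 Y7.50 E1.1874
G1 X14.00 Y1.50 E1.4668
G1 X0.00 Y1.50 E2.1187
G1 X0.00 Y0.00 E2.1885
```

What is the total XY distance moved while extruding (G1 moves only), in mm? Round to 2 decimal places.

Sum the Euclidean lengths of each G1 segment: total = 47.00 mm.

47.00 mm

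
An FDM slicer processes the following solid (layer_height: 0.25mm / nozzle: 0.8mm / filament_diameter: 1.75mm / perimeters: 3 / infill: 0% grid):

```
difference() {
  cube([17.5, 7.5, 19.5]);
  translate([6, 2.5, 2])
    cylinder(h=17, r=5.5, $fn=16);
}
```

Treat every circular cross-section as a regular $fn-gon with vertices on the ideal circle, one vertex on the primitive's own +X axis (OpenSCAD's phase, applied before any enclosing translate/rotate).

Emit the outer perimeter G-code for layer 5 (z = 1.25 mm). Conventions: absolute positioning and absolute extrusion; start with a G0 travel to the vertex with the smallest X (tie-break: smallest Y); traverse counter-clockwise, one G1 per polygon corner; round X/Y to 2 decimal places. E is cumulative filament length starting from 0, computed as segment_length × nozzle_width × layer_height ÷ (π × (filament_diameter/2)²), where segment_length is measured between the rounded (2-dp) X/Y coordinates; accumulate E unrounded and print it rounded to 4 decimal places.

G0 X0.00 Y0.00 Z1.25
G1 X17.50 Y0.00 E1.4551
G1 X17.50 Y7.50 E2.0788
G1 X0.00 Y7.50 E3.5339
G1 X0.00 Y0.00 E4.1575

At z = 1.25 mm: the cube (footprint 17.5×7.5) is included at this height; the cylinder at (6, 2.5) is absent (z outside [2, 19]); After the difference (first − rest): none of the subtracted shapes is present at this height, so the 17.5×7.5 cube is unchanged — 1 connected region. The outline is a single polygon with 4 vertices. Extrusion per mm of travel: 0.8 × 0.25 / (π × 0.875²) = 0.083150. Accumulating E over each segment gives final E = 4.1575.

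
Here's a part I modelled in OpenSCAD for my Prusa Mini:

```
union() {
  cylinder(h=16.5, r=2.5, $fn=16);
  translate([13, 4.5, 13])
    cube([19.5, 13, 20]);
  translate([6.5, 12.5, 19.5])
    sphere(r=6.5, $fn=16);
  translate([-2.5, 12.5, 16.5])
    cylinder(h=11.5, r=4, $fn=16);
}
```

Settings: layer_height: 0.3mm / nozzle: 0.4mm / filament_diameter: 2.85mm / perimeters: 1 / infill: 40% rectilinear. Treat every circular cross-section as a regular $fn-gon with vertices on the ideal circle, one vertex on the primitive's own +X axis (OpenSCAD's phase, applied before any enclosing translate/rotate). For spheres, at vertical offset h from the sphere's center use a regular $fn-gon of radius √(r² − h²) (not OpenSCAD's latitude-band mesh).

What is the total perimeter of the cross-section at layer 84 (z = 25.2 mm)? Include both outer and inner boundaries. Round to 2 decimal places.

At z = 25.2 mm: the cylinder is absent (z outside [0, 16.5]); the cube at (13, 4.5) (footprint 19.5×13) is included at this height (perimeter 65.00 mm); the sphere at (6.5, 12.5): section is a regular 16-gon, circumradius = √(r²−h²) = √(6.5²−5.7²) = 3.124 (perimeter = 2·16·3.124·sin(180°/16) = 19.50 mm); the r=4 cylinder at (-2.5, 12.5) gives a regular 16-gon of circumradius 4 (constant along its height) (perimeter = 2·16·4.000·sin(180°/16) = 24.97 mm); Combining (union): the 3 present regions are separate (no shared area or edge), so areas and boundary lengths simply add and each stays a separate island — boundary = 109.47 mm. Overall, the cross-section has 3 separate islands. Total boundary length (outer) = 109.47 mm.

109.47 mm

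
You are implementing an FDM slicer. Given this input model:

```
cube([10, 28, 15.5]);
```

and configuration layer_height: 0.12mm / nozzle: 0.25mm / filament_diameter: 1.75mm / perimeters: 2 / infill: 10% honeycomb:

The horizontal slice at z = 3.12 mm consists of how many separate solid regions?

At z = 3.12 mm: the 10×28 cube contributes its full rectangle. The result has 1 disconnected region.

1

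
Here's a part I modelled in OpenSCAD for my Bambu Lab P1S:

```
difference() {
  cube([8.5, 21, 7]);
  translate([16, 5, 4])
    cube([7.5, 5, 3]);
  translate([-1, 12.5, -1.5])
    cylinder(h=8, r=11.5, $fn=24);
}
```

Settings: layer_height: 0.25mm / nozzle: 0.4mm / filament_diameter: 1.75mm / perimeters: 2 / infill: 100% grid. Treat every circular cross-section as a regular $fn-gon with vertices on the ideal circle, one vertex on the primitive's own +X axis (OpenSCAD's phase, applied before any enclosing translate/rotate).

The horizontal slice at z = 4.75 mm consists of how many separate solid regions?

At z = 4.75 mm: the 8.5×21 cube contributes its full rectangle; the cube at (16, 5) is present — its section is the full 7.5×5 rectangle; the r=11.5 cylinder at (-1, 12.5) gives a regular 24-gon of circumradius 11.5 (constant along its height); Taking the first minus the rest: starting from the 8.5×21 cube, the 7.5×5 cube at (16, 5) misses the remaining region (no effect); the r=11.5 cylinder at (-1, 12.5) partially overlaps it — only the 153.32 mm² overlap (of its 410.75 mm²) is removed, clipping the outline — 2 connected regions. The result has 2 disconnected regions.

2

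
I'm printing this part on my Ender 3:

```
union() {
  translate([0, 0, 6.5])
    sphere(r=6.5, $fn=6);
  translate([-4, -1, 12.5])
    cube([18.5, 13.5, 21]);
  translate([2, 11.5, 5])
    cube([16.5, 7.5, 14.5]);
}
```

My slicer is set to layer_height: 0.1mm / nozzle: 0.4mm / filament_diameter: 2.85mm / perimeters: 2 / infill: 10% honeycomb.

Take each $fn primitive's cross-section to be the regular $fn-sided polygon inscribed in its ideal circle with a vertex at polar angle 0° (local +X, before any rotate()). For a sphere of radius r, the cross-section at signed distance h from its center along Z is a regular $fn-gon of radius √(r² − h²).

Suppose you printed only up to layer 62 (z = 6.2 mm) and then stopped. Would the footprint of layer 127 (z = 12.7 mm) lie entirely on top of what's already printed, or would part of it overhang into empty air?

Compare the two slices. At z = 6.2: the r=6.5 sphere contributes a regular 6-gon of circumradius √(6.5²−0.3²) = 6.493 (area = (6/2)·6.493²·sin(360°/6) = 109.53 mm²); the cube at (-4, -1) is absent (z outside [12.5, 33.5]); the cube at (2, 11.5) is present — its section is the full 16.5×7.5 rectangle (area 123.75 mm²); Merging all regions: the 2 present regions are separate (no shared area or edge), so areas and boundary lengths simply add and each stays a separate island — area = 233.28 mm². At z = 12.7: the sphere: section is a regular 6-gon, circumradius = √(r²−h²) = √(6.5²−6.2²) = 1.952 (area = (6/2)·1.952²·sin(360°/6) = 9.90 mm²); the cube at (-4, -1) is present — its section is the full 18.5×13.5 rectangle (area 249.75 mm²); the 16.5×7.5 cube at (2, 11.5) contributes its full rectangle (area 123.75 mm²); Combining (union): the regions partially overlap — summed areas 383.40 mm² minus the doubly-counted overlap 20.78 mm² gives 362.62 mm² — area = 362.62 mm². Checking containment: at z = 12.7 the cross-section extends beyond the z = 6.2 cross-section by about 177.66 mm².

part overhangs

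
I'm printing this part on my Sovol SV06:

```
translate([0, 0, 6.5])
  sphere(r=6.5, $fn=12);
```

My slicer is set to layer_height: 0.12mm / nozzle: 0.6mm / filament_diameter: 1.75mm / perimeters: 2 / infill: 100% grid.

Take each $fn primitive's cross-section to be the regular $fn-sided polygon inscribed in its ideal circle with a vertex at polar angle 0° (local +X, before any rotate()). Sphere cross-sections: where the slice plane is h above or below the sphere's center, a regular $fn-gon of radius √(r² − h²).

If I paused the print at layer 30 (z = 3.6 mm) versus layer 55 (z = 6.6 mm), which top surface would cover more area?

Layer 30 (z = 3.6): the sphere: section is a regular 12-gon, circumradius = √(r²−h²) = √(6.5²−2.9²) = 5.817 (area = (12/2)·5.817²·sin(360°/12) = 101.52 mm²). So its area = 101.52 mm². Layer 55 (z = 6.6): the r=6.5 sphere slices to a regular 12-gon of circumradius 6.499 (√(r²−h²) with h=0.1 from center) (area = (12/2)·6.499²·sin(360°/12) = 126.72 mm²). So its area = 126.72 mm². Layer 55 is larger (126.72 vs 101.52 mm²).

layer 55 (z = 6.6 mm)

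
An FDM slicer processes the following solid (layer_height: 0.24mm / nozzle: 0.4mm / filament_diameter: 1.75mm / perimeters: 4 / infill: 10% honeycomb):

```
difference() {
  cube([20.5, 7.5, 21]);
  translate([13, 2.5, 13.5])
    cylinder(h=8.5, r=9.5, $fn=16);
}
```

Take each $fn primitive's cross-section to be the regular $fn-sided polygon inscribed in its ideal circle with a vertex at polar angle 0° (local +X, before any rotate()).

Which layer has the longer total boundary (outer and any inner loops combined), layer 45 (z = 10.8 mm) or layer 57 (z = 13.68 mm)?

Layer 45 (z = 10.8): the cube (footprint 20.5×7.5) is included at this height (perimeter 56.00 mm); the cylinder at (13, 2.5) does not reach this height (z outside [13.5, 22]); Taking the first minus the rest: none of the subtracted shapes is present at this height, so the 20.5×7.5 cube is unchanged — boundary = 56.00 mm. So its perimeter = 56.00 mm. Layer 57 (z = 13.68): the cube (footprint 20.5×7.5) is included at this height (perimeter 56.00 mm); the cylinder at (13, 2.5): section is a regular 16-gon, circumradius r=9.5 (perimeter = 2·16·9.500·sin(180°/16) = 59.31 mm); Taking the first minus the rest: starting from the 20.5×7.5 cube, the r=9.5 cylinder at (13, 2.5) partially overlaps it — only the 123.96 mm² overlap (of its 276.30 mm²) is removed, clipping the outline — boundary = 24.53 mm. So its perimeter = 24.53 mm. Layer 45 is larger (56.00 vs 24.53 mm).

layer 45 (z = 10.8 mm)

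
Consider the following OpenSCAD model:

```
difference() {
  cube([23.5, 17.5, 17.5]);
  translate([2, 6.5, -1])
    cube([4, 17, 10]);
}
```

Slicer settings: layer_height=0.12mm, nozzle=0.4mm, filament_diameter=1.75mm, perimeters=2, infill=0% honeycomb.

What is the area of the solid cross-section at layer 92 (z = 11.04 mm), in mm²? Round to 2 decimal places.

411.25 mm²

At z = 11.04 mm: the cube (footprint 23.5×17.5) is included at this height (area 411.25 mm²); the cube at (2, 6.5) does not reach this height (z outside [-1, 9]); Subtracting the remaining from the first: none of the subtracted shapes is present at this height, so the 23.5×17.5 cube is unchanged — area = 411.25 mm². Overall, the cross-section is a single solid region. Net area = 411.25 mm².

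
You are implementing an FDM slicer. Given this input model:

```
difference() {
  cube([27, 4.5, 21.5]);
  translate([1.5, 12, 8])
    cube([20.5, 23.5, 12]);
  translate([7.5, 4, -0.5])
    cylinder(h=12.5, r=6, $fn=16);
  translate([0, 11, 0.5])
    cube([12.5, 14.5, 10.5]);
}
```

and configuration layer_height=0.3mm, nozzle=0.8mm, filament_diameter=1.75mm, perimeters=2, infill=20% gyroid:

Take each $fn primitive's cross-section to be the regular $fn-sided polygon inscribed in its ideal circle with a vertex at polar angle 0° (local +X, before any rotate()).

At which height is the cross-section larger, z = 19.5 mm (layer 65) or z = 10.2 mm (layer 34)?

Layer 65 (z = 19.5): the cube (footprint 27×4.5) is included at this height (area 121.50 mm²); the cube at (1.5, 12) (footprint 20.5×23.5) is included at this height (area 481.75 mm²); the cylinder at (7.5, 4) is absent (z outside [-0.5, 12]); the cube at (0, 11) is not intersected at this z (z outside [0.5, 11]); Taking the first minus the rest: starting from the 27×4.5 cube (121.50 mm²), the 20.5×23.5 cube at (1.5, 12) misses the remaining region (no effect) — area = 121.50 mm². So its area = 121.50 mm². Layer 34 (z = 10.2): the cube (footprint 27×4.5) is included at this height (area 121.50 mm²); the 20.5×23.5 cube at (1.5, 12) contributes its full rectangle (area 481.75 mm²); the r=6 cylinder at (7.5, 4) gives a regular 16-gon of circumradius 6 (constant along its height) (area = (16/2)·6.000²·sin(360°/16) = 110.21 mm²); the cube at (0, 11) is present — its section is the full 12.5×14.5 rectangle (area 181.25 mm²); Subtracting the remaining from the first: starting from the 27×4.5 cube (121.50 mm²), the 20.5×23.5 cube at (1.5, 12) misses the remaining region (no effect); the r=6 cylinder at (7.5, 4) partially overlaps it — only the 49.41 mm² overlap (of its 110.21 mm²) is removed, clipping the outline; the 12.5×14.5 cube at (0, 11) misses the remaining region (no effect) — area = 72.09 mm². So its area = 72.09 mm². Layer 65 is larger (121.50 vs 72.09 mm²).

layer 65 (z = 19.5 mm)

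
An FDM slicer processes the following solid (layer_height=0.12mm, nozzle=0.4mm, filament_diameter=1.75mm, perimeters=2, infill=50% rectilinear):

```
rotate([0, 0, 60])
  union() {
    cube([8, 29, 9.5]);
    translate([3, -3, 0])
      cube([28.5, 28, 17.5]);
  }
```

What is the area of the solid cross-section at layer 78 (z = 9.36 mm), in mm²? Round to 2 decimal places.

At z = 9.36 mm: the cube (footprint 8×29) is included at this height (area 232.00 mm²); the cube at (3, -3) (footprint 28.5×28) is included at this height (area 798.00 mm²); Merging all regions: the regions partially overlap — summed areas 1030.00 mm² minus the doubly-counted overlap 125.00 mm² gives 905.00 mm² — area = 905.00 mm²; (rotated 60° about Z; rotation is an isometry so areas/perimeters/island counts are preserved). Overall, the cross-section is a single solid region. Net area = 905.00 mm².

905.00 mm²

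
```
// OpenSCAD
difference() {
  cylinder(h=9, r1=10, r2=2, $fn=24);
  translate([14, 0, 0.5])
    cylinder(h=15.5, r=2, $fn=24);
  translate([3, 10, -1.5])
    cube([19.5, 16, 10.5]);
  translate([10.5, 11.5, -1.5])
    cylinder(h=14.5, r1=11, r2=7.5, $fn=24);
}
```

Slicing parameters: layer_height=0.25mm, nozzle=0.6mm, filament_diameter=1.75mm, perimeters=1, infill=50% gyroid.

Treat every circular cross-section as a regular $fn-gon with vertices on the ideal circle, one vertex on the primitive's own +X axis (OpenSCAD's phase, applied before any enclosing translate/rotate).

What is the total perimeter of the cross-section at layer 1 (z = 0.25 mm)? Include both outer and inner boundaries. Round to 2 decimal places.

At z = 0.25 mm: the cone contributes a regular 24-gon of circumradius 9.778 (interpolated between r1=10 and r2=2 at t=0.028) (perimeter = 2·24·9.778·sin(180°/24) = 61.26 mm); the cylinder at (14, 0) does not reach this height (z outside [0.5, 16]); the cube at (3, 10) (footprint 19.5×16) is included at this height (perimeter 71.00 mm); the cone at (10.5, 11.5) (r1=11→r2=7.5) has section circumradius 10.578 here — a regular 24-gon (perimeter = 2·24·10.578·sin(180°/24) = 66.27 mm); After the difference (first − rest): starting from the cone, the 19.5×16 cube at (3, 10) misses the remaining region (no effect); the cone at (10.5, 11.5) partially overlaps it — only the 41.19 mm² overlap (of its 347.50 mm²) is removed, clipping the outline — boundary = 61.09 mm. Overall, the cross-section is a single solid region. Total boundary length (outer) = 61.09 mm.

61.09 mm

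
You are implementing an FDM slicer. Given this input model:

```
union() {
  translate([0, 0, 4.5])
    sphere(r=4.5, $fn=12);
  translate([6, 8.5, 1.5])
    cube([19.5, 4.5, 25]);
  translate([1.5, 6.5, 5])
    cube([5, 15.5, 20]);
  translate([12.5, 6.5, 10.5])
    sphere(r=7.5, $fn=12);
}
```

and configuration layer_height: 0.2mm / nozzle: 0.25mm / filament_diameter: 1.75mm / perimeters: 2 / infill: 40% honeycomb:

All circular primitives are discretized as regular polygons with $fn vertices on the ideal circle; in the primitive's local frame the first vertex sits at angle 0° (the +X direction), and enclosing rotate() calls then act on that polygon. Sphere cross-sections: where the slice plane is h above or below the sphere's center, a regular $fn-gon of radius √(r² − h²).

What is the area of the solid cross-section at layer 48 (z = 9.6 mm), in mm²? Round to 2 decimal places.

275.85 mm²

At z = 9.6 mm: the sphere does not reach this height (|z−center|=5.100 > r=4.5); the cube at (6, 8.5) (footprint 19.5×4.5) is included at this height (area 87.75 mm²); the 5×15.5 cube at (1.5, 6.5) contributes its full rectangle (area 77.50 mm²); the r=7.5 sphere at (12.5, 6.5) slices to a regular 12-gon of circumradius 7.446 (√(r²−h²) with h=0.9 from center) (area = (12/2)·7.446²·sin(360°/12) = 166.32 mm²); Merging all regions: the regions partially overlap — summed areas 331.57 mm² minus the doubly-counted overlap 55.72 mm² gives 275.85 mm² — area = 275.85 mm². Overall, the cross-section is a single solid region. Net area = 275.85 mm².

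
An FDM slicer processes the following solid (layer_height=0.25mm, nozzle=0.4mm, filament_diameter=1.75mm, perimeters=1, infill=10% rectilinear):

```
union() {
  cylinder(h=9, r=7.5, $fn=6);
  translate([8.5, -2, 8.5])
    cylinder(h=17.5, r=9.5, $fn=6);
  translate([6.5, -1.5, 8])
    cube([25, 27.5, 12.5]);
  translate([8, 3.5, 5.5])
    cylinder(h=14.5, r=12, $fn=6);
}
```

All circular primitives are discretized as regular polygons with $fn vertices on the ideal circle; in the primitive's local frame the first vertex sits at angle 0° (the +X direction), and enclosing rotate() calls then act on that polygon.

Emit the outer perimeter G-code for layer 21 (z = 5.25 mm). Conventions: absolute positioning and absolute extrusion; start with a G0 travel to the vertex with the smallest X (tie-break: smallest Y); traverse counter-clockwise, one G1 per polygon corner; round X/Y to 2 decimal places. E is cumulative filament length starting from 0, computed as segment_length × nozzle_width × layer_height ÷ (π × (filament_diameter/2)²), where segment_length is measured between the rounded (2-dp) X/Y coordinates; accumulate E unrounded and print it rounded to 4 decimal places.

G0 X-7.50 Y0.00 Z5.25
G1 X-3.75 Y-6.50 E0.3120
G1 X3.75 Y-6.50 E0.6238
G1 X7.50 Y0.00 E0.9358
G1 X3.75 Y6.50 E1.2478
G1 X-3.75 Y6.50 E1.5596
G1 X-7.50 Y0.00 E1.8716

At z = 5.25 mm: the r=7.5 cylinder gives a regular 6-gon of circumradius 7.5 (constant along its height); the cylinder at (8.5, -2) is absent (z outside [8.5, 26]); the cube at (6.5, -1.5) is not intersected at this z (z outside [8, 20.5]); the cylinder at (8, 3.5) is not intersected at this z (z outside [5.5, 20]); Taking the union: only the r=7.5 cylinder is present, so the union is just that shape — 1 connected region. The outline is a single polygon with 6 vertices. Extrusion per mm of travel: 0.4 × 0.25 / (π × 0.875²) = 0.041575. Accumulating E over each segment gives final E = 1.8716.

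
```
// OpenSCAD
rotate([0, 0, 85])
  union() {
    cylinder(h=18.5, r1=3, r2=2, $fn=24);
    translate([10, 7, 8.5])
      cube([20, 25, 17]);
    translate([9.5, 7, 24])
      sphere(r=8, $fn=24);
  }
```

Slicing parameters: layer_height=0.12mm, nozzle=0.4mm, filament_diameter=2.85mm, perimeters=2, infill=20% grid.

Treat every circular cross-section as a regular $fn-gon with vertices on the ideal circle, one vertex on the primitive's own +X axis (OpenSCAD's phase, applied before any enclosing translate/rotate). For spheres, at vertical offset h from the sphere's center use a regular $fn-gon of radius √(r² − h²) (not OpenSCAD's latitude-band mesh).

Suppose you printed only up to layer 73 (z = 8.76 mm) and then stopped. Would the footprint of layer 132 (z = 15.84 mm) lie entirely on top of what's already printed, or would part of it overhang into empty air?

entirely on top

Compare the two slices. At z = 8.76: the cone contributes a regular 24-gon of circumradius 2.526 (interpolated between r1=3 and r2=2 at t=0.474) (area = (24/2)·2.526²·sin(360°/24) = 19.82 mm²); the cube at (10, 7) (footprint 20×25) is included at this height (area 500.00 mm²); the sphere at (9.5, 7) is absent (|z−center|=15.240 > r=8); Merging all regions: the 2 present regions are separate (no shared area or edge), so areas and boundary lengths simply add and each stays a separate island — area = 519.82 mm²; (whole slice rotated 85° about Z — lengths, areas and connectivity unchanged). At z = 15.84: the cone contributes a regular 24-gon of circumradius 2.144 (interpolated between r1=3 and r2=2 at t=0.856) (area = (24/2)·2.144²·sin(360°/24) = 14.27 mm²); the 20×25 cube at (10, 7) contributes its full rectangle (area 500.00 mm²); the sphere at (9.5, 7) is not intersected at this z (|z−center|=8.160 > r=8); Combining (union): the 2 present regions are separate (no shared area or edge), so areas and boundary lengths simply add and each stays a separate island — area = 514.27 mm²; (rotated 85° about Z; rotation is an isometry so areas/perimeters/island counts are preserved). Checking containment: the cross-section at z = 15.84 is a subset of the cross-section at z = 8.76.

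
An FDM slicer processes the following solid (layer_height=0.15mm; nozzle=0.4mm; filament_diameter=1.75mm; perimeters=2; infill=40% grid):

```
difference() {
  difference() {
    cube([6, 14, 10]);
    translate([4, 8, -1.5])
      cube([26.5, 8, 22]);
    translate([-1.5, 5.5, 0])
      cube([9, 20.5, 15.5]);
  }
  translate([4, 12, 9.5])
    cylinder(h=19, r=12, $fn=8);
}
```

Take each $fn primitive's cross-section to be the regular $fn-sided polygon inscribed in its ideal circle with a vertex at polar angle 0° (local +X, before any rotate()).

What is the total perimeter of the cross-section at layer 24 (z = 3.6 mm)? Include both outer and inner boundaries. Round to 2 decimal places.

23.00 mm

At z = 3.6 mm: the cube is present — its section is the full 6×14 rectangle (perimeter 40.00 mm); the 26.5×8 cube at (4, 8) contributes its full rectangle (perimeter 69.00 mm); the cube at (-1.5, 5.5) is present — its section is the full 9×20.5 rectangle (perimeter 59.00 mm); Subtracting the remaining from the first: starting from the 6×14 cube, the 26.5×8 cube at (4, 8) partially overlaps it — only the 12.00 mm² overlap (of its 212.00 mm²) is removed, clipping the outline; the 9×20.5 cube at (-1.5, 5.5) partially overlaps it — only the 39.00 mm² overlap (of its 184.50 mm²) is removed, clipping the outline — boundary = 23.00 mm; the cylinder at (4, 12) does not reach this height (z outside [9.5, 28.5]); After the difference (first − rest): none of the subtracted shapes is present at this height, so that combined region is unchanged — boundary = 23.00 mm. Overall, the cross-section is a single solid region. Total boundary length (outer) = 23.00 mm.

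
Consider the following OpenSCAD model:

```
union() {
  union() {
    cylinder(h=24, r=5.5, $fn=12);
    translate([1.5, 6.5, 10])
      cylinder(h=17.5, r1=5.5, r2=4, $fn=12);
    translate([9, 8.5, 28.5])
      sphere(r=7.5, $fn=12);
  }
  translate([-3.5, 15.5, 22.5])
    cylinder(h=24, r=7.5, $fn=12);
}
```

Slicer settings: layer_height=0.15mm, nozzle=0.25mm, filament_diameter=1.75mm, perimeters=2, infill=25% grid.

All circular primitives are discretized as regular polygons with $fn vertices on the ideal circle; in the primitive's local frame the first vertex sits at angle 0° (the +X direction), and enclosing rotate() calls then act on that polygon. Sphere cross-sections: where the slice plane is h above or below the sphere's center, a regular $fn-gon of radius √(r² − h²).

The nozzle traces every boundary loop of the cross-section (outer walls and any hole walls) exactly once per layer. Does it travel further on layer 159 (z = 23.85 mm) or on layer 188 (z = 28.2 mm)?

Layer 159 (z = 23.85): the cylinder: section is a regular 12-gon, circumradius r=5.5 (perimeter = 2·12·5.500·sin(180°/12) = 34.16 mm); the cone at (1.5, 6.5): at t=0.791 of its height the radius interpolates to r₁+(r₂−r₁)t = 4.313, giving a regular 12-gon of that circumradius (perimeter = 2·12·4.313·sin(180°/12) = 26.79 mm); the sphere at (9, 8.5): section is a regular 12-gon, circumradius = √(r²−h²) = √(7.5²−4.65²) = 5.885 (perimeter = 2·12·5.885·sin(180°/12) = 36.55 mm); Combining (union): the regions partially overlap (shared area 22.92 mm²), so the edge portions inside another operand are dropped and the merged outline is re-measured after clipping — boundary = 68.62 mm; the cylinder at (-3.5, 15.5): section is a regular 12-gon, circumradius r=7.5 (perimeter = 2·12·7.500·sin(180°/12) = 46.59 mm); Combining (union): the regions partially overlap (shared area 4.16 mm²), so the edge portions inside another operand are dropped and the merged outline is re-measured after clipping — boundary = 104.88 mm. So its perimeter = 104.88 mm. Layer 188 (z = 28.2): the cylinder does not reach this height (z outside [0, 24]); the cone at (1.5, 6.5) is absent (z outside [10, 27.5]); the sphere at (9, 8.5): section is a regular 12-gon, circumradius = √(r²−h²) = √(7.5²−0.3²) = 7.494 (perimeter = 2·12·7.494·sin(180°/12) = 46.55 mm); Merging all regions: only the r=7.5 sphere at (9, 8.5) is present, so the union is just that shape — boundary = 46.55 mm; the r=7.5 cylinder at (-3.5, 15.5) gives a regular 12-gon of circumradius 7.5 (constant along its height) (perimeter = 2·12·7.500·sin(180°/12) = 46.59 mm); Merging all regions: the regions partially overlap (shared area 0.83 mm²), so the edge portions inside another operand are dropped and the merged outline is re-measured after clipping — boundary = 87.97 mm. So its perimeter = 87.97 mm. Layer 159 is larger (104.88 vs 87.97 mm).

layer 159 (z = 23.85 mm)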